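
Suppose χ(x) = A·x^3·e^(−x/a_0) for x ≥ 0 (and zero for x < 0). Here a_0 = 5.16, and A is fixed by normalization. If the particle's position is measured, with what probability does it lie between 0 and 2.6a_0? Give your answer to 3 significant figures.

P ≈ 0.268

The probability is P = ∫ |χ|² dx over [0, 2.6a_0].
With A² fixed by ∫|χ|² = 1, i.e. A² = (45·a_0^7/8)^(−1), substitute and integrate.
Substituting u = x/a_0, A² and the length scale cancel in the ratio: P = ∫_{0}^{2.6} u^6·e^(-2·u) du / ∫_{0}^{∞} u^6·e^(-2·u) du.
Using ∫ u^6·e^(-2·u) du = -(4·u^6 + 12·u^5 + 30·u^4 + 60·u^3 + 90·u^2 + 90·u + 45)·e^(-2·u)/8, the numerator is ≈ 1.5053 and the denominator is 45/8.
This works out to P = 0.2676.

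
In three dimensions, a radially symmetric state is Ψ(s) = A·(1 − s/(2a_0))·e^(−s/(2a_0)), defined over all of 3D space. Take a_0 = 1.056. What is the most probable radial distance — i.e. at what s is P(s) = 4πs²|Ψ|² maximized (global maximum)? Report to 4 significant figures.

Differentiate P(s) = 4πs²|Ψ|² with respect to s and set to zero.
Solving yields s = a_0·(√(5) + 3).
With a_0 = 1.056, the most probable radial distance is 5.5293.

s ≈ 5.529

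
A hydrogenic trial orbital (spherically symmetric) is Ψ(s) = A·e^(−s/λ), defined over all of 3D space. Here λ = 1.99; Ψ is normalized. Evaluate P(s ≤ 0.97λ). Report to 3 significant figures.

P ≈ 0.307

P = ∫ |Ψ|² 4πs² ds over s ≤ 0.97λ.
Normalization gives A² = 1/(π·λ^3).
Let u = s/λ; then A², 4π and the length scale all cancel, so P = ∫_{0}^{0.97} u^2·e^(-2·u) du ÷ ∫_{0}^{∞} u^2·e^(-2·u) du.
Using ∫ u^2·e^(-2·u) du = -(2·u^2 + 2·u + 1)·e^(-2·u)/4, the numerator is ≈ 0.076772 and the denominator is 1/4.
Taking the ratio yields P = 0.3071.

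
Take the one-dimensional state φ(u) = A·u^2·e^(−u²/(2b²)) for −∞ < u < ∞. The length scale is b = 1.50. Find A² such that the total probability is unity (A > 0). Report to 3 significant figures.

The normalization condition is ∫|φ|² du = 1 from −∞ to ∞.
With ∫_{−∞}^{∞} u^(2m) e^(−αu²) du = (2m−1)!!·√π / (2^m α^(m+1/2)), the integral (without the A² prefactor) comes out to 3·√(π)·b^5/4.
Hence A² = 1/[3·√(π)·b^5/4].
Plugging in b = 1.50 yields A = 0.3147.

A^2 ≈ 0.0991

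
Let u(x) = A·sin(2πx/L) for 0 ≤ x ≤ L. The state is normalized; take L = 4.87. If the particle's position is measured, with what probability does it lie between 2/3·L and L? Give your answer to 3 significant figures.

P ≈ 0.402

The probability is P = ∫ |u|² dx over [2/3·L, L].
With A² fixed by ∫|u|² = 1, i.e. A² = (L/2)^(−1), substitute and integrate.
Let t = x/L; then A² and the length scale cancel, so P = ∫_{2/3}^{1} sin(2·π·t)^2 dt ÷ ∫_{0}^{1} sin(2·π·t)^2 dt.
With ∫ sin(2·π·t)^2 dt = t/2 - sin(4·π·t)/(8·π) + C, the region integral is √(3)/(16·π) + 1/6 and the full one is 1/2.
Evaluating gives P = (√(3)/8 + π/3)/π.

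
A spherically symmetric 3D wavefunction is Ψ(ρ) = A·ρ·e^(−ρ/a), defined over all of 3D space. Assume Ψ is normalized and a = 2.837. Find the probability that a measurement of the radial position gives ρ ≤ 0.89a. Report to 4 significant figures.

P ≈ 0.03498

P = ∫ |Ψ|² 4πρ² dρ over ρ ≤ 0.89a.
Normalization gives A² = 1/(3·π·a^5).
In terms of u = ρ/a (A², 4π and the length scale all cancel between numerator and denominator), P = [∫_{0}^{0.89} u^4·e^(-2·u) du] / [∫_{0}^{∞} u^4·e^(-2·u) du].
Using ∫ u^4·e^(-2·u) du = -(u^4/2 + u^3 + 3·u^2/2 + 3·u/2 + 3/4)·e^(-2·u), the numerator is ≈ 0.0262337 and the denominator is 3/4.
Taking the ratio yields P = 0.034978.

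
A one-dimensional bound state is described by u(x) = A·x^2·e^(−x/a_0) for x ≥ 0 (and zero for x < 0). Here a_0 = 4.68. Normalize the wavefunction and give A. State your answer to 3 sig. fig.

A ≈ 0.0244

We need A² ∫|f|² dx = 1, taking the integral from 0 to ∞.
Carrying out the integral gives A² · 3·a_0^5/4.
With a_0 = 4.68: A² = 0.0005939 and A = 0.02437.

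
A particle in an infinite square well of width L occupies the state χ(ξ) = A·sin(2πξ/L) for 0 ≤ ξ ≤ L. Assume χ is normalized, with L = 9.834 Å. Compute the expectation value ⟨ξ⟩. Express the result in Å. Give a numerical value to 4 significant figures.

⟨ξ⟩ ≈ 4.917 Å

⟨ξ⟩ = ∫ ξ |χ|² dξ over the full domain.
Since the A² factors cancel between numerator and denominator, ⟨ξ⟩ = L/2.
With L = 9.834, ⟨ξ⟩ = 4.9170.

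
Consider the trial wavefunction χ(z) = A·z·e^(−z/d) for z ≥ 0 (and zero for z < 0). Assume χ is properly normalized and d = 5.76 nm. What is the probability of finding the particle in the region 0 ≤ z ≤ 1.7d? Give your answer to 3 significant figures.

P ≈ 0.660

|χ|² is the probability density, so P = ∫_{0}^{1.7d} |χ|² dz.
The normalization integral ∫|χ|²dz over the whole domain equals d^3/4·A², and A² cancels in the ratio.
In terms of u = z/d (A² and the length scale cancel between numerator and denominator), P = [∫_{0}^{1.7} u^2·e^(-2·u) du] / [∫_{0}^{∞} u^2·e^(-2·u) du].
With ∫ u^2·e^(-2·u) du = -(2·u^2 + 2·u + 1)·e^(-2·u)/4 + C, the region integral is 1/4 - 509·e^(-17/5)/200 and the full one is 1/4.
Taking the ratio, P = 0.6603.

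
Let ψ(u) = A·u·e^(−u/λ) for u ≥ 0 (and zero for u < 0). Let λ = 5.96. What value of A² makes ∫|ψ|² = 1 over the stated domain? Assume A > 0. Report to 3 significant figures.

A^2 ≈ 0.0189

The normalization condition is ∫|ψ|² du = 1 from 0 to ∞.
With ψ = A·u·e^(−u/λ), the integral evaluates to A²·[λ^3/4].
Hence A² = 1/[λ^3/4].
With λ = 5.96: A² = 0.01889 and A = 0.1375.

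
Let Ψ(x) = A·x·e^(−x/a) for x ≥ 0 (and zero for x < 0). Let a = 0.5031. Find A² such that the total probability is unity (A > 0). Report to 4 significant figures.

The normalization condition is ∫|Ψ|² dx = 1 from 0 to ∞.
With Ψ = A·x·e^(−x/a), the integral evaluates to A²·[a^3/4].
Setting this equal to 1 gives A² = 1/(a^3/4).
With a = 0.5031: A² = 31.412 and A = 5.6047.

A^2 ≈ 31.41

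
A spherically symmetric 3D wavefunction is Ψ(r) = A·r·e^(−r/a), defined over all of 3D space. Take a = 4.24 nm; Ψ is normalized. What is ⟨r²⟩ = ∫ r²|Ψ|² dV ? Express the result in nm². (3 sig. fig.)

⟨r^2⟩ ≈ 135 nm^2

⟨r²⟩ = ∫ r^2 |Ψ|² 4πr² dr over the full domain.
Using ∫₀^∞ rⁿ e^(−αr) dr = n!/αⁿ⁺¹, evaluating both integrals, ⟨r²⟩ = 15·a^2/2.
Putting a = 4.24 gives 134.8.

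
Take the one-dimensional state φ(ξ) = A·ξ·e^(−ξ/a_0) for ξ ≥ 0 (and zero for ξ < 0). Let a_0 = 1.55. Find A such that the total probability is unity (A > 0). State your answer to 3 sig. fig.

The normalization condition is ∫|φ|² dξ = 1 from 0 to ∞.
With ∫₀^∞ ξ^2 e^(−αξ) dξ = 2!/α^3, carrying out the integral gives A² · a_0^3/4.
So A² = (a_0^3/4)^(−1).
Plugging in a_0 = 1.55 yields A = 1.036.

A ≈ 1.04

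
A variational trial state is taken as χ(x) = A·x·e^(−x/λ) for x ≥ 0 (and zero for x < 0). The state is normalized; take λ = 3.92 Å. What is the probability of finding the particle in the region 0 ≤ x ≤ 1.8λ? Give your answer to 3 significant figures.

P ≈ 0.697

P = ∫_{0}^{1.8λ} |χ(x)|² dx.
With A² fixed by ∫|χ|² = 1, i.e. A² = (λ^3/4)^(−1), substitute and integrate.
Let u = x/λ; then A² and the length scale cancel, so P = ∫_{0}^{1.8} u^2·e^(-2·u) du ÷ ∫_{0}^{∞} u^2·e^(-2·u) du.
Using ∫ u^2·e^(-2·u) du = -(2·u^2 + 2·u + 1)·e^(-2·u)/4, the numerator is 1/4 - 277·e^(-18/5)/100 and the denominator is 1/4.
Evaluating gives P = 0.6973.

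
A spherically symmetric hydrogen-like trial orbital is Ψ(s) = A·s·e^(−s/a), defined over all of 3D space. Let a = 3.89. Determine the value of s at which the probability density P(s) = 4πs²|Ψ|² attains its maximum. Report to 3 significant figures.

Differentiate P(s) = 4πs²|Ψ|² with respect to s and set to zero.
This gives s = 2·a.
With a = 3.89, the most probable radial distance is 7.780.

s ≈ 7.78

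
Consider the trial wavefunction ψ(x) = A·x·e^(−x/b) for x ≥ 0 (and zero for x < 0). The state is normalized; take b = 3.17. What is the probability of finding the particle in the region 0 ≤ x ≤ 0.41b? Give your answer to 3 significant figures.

|ψ|² is the probability density, so P = ∫_{0}^{0.41b} |ψ|² dx.
Since A² = 1/(b^3/4), this is the region integral divided by the full normalization integral.
Let u = x/b; then A² and the length scale cancel, so P = ∫_{0}^{0.41} u^2·e^(-2·u) du ÷ ∫_{0}^{∞} u^2·e^(-2·u) du.
With ∫ u^2·e^(-2·u) du = -(2·u^2 + 2·u + 1)·e^(-2·u)/4 + C, the region integral is ≈ 0.012585 and the full one is 1/4.
Evaluating gives P = 0.05034.

P ≈ 0.0503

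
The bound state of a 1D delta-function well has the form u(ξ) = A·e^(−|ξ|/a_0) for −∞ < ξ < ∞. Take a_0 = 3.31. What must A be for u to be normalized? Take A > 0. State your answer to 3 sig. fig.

Require ∫ |u|² dξ = 1 over the whole domain.
∫|u|² dξ = A²·(a_0).
Setting this equal to 1 gives A² = 1/(a_0).
Substituting a_0 = 3.31 gives A² = 0.3021, so A = 0.5496.

A ≈ 0.550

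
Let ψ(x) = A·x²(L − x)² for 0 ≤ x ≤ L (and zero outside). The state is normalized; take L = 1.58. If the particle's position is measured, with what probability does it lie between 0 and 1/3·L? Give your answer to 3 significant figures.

P ≈ 0.145

P = ∫_{0}^{1/3·L} |ψ(x)|² dx.
With A² fixed by ∫|ψ|² = 1, i.e. A² = (L^9/630)^(−1), substitute and integrate.
Let u = x/L; then A² and the length scale cancel, so P = ∫_{0}^{1/3} u^4·(1 - u)^4 du ÷ ∫_{0}^{1} u^4·(1 - u)^4 du.
An antiderivative of u^4·(1 - u)^4 is u^5·(70·u^4 - 315·u^3 + 540·u^2 - 420·u + 126)/630; evaluating from 0 to 1/3 gives ≈ 0.00022991, while the full integral is 1/630.
This works out to P = 0.1448.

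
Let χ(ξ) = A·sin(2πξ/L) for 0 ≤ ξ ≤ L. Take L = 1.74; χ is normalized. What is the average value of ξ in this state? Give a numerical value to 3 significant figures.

⟨ξ⟩ ≈ 0.870

⟨ξ⟩ = ∫ ξ |χ|² dξ over the full domain.
With ∫₀^L sin²(nπξ/L) dξ = L/2, the ratio of the moment integral to the normalization integral gives ⟨ξ⟩ = L/2.
With L = 1.74, ⟨ξ⟩ = 0.8700.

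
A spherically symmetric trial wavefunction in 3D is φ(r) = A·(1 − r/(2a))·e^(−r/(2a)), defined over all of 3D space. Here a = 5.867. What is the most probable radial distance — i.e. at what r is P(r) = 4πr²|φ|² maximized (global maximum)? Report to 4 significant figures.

Set d/dr [P(r) = 4πr²|φ|²] = 0 and solve for r > 0.
Solving yields r = a·(√(5) + 3).
With a = 5.867, the most probable radial distance is 30.720.

r ≈ 30.72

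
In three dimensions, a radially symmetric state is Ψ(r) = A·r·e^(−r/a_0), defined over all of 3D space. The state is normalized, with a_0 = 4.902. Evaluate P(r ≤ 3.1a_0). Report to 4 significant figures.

P ≈ 0.7408

Integrate the radial probability density 4πr²|Ψ|² over r ≤ 3.1a_0.
The full normalization integral is A²·[3·π·a_0^5] = 1, fixing A².
In terms of u = r/a_0 (A², 4π and the length scale all cancel between numerator and denominator), P = [∫_{0}^{3.1} u^4·e^(-2·u) du] / [∫_{0}^{∞} u^4·e^(-2·u) du].
Using ∫ u^4·e^(-2·u) du = -(u^4/2 + u^3 + 3·u^2/2 + 3·u/2 + 3/4)·e^(-2·u), the numerator is ≈ 0.555617 and the denominator is 3/4.
The region integral divided by the full integral gives P = 0.74082.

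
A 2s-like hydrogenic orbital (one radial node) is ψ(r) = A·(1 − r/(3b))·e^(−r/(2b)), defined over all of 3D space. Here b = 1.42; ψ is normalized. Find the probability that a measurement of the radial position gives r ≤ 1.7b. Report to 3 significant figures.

P ≈ 0.288

Integrate the radial probability density 4πr²|ψ|² over r ≤ 1.7b.
A² is fixed by ∫₀^∞ 4πr²|ψ|² dr = 1, i.e. A² = (8·π·b^3/3)^(−1).
Substituting u = r/b, A², 4π and the length scale all cancel in the ratio: P = ∫_{0}^{1.7} u^2·(1 - u/3)^2·e^(-u) du / ∫_{0}^{∞} u^2·(1 - u/3)^2·e^(-u) du.
Using ∫ u^2·(1 - u/3)^2·e^(-u) du = (-u^4 + 2·u^3 - 3·u^2 - 6·u - 6)·e^(-u)/9, the numerator is ≈ 0.19177 and the denominator is 2/3.
Taking the ratio yields P = 0.2877.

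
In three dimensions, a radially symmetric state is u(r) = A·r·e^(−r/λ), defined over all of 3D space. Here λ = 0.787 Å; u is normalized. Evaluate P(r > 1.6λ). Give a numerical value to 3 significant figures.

P ≈ 0.781

Integrate the radial probability density 4πr²|u|² over r > 1.6λ.
A² is fixed by ∫₀^∞ 4πr²|u|² dr = 1, i.e. A² = (3·π·λ^5)^(−1).
Substituting t = r/λ, A², 4π and the length scale all cancel in the ratio: P = ∫_{1.6}^{∞} t^4·e^(-2·t) dt / ∫_{0}^{∞} t^4·e^(-2·t) dt.
With ∫ t^4·e^(-2·t) dt = -(t^4/2 + t^3 + 3·t^2/2 + 3·t/2 + 3/4)·e^(-2·t) + C, the region integral is ≈ 0.58546 and the full one is 3/4.
This evaluates to P = 0.7806.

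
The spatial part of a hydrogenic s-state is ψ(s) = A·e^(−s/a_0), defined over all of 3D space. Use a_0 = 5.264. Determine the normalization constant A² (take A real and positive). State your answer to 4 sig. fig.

The normalization condition is ∫|ψ|² 4πs² ds = 1 from 0 to ∞.
In 3D with spherical symmetry the volume element is 4πs² ds.
Using ∫₀^∞ sⁿ e^(−αs) ds = n!/αⁿ⁺¹, ∫|ψ|² 4πs² ds = A²·(π·a_0^3).
Setting this equal to 1 gives A² = 1/(π·a_0^3).
With a_0 = 5.264: A² = 0.0021822 and A = 0.046714.

A^2 ≈ 0.002182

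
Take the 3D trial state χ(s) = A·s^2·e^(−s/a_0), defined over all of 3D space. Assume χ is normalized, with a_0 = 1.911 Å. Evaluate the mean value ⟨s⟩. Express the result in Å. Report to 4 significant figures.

By definition ⟨s⟩ = ∫ s |χ(s)|² 4πs² ds.
Recall ∫₀^∞ s^m e^(−s/β) ds = m!·β^(m+1), evaluating both integrals, ⟨s⟩ = 7·a_0/2.
Putting a_0 = 1.911 gives 6.6885.

⟨s⟩ ≈ 6.689 Å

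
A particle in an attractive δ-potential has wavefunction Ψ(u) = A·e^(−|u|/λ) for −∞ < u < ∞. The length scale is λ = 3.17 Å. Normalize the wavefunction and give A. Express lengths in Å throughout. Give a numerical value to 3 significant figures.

A ≈ 0.562 Å^(-1/2)

The normalization condition is ∫|Ψ|² du = 1 from −∞ to ∞.
Carrying out the integral gives A² · λ.
Setting this equal to 1 gives A² = 1/(λ).
With λ = 3.17: A² = 0.3155 and A = 0.5617.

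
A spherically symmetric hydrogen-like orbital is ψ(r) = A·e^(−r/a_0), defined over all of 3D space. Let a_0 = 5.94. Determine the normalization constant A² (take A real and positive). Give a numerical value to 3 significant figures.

Normalization requires ∫|ψ|² 4πr² dr = 1, integrated from 0 to ∞.
With ψ = A·e^(−r/a_0), the integral evaluates to A²·[π·a_0^3].
Setting this equal to 1 gives A² = 1/(π·a_0^3).
Plugging in a_0 = 5.94 yields A = 0.03897.

A^2 ≈ 0.00152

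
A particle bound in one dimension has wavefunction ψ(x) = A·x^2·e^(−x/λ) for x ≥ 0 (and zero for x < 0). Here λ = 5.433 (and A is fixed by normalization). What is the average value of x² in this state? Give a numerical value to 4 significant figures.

⟨x²⟩ = ∫ x^2 |ψ|² dx over the full domain.
Evaluating both integrals, ⟨x²⟩ = 15·λ^2/2.
Putting λ = 5.433 gives 221.38.

⟨x^2⟩ ≈ 221.4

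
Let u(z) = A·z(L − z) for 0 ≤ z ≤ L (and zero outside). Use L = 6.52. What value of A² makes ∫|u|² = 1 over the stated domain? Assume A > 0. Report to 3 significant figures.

Require ∫ |u|² dz = 1 over the whole domain.
Expanding the polynomial and integrating term by term, the integral (without the A² prefactor) comes out to L^5/30.
Setting this equal to 1 gives A² = 1/(L^5/30).
Plugging in L = 6.52 yields A = 0.05046.

A^2 ≈ 0.00255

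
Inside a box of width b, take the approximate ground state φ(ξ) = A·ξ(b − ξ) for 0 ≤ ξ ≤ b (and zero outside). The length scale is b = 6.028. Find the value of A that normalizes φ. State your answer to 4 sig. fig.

A ≈ 0.06139

The normalization condition is ∫|φ|² dξ = 1 from 0 to b.
Expanding the polynomial and integrating term by term, carrying out the integral gives A² · b^5/30.
Hence A² = 1/[b^5/30].
With b = 6.028: A² = 0.0037693 and A = 0.061394.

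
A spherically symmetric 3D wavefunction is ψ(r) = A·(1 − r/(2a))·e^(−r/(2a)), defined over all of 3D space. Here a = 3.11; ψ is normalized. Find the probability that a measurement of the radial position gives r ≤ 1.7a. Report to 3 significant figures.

With dV = 4πr²dr, the probability is ∫|ψ|² dV over r ≤ 1.7a.
The full normalization integral is A²·[8·π·a^3] = 1, fixing A².
Let u = r/a; then A², 4π and the length scale all cancel, so P = ∫_{0}^{1.7} u^2·(1 - u/2)^2·e^(-u) du ÷ ∫_{0}^{∞} u^2·(1 - u/2)^2·e^(-u) du.
With ∫ u^2·(1 - u/2)^2·e^(-u) du = -(u^4/4 + u^2 + 2·u + 2)·e^(-u) + C, the region integral is ≈ 0.10411 and the full one is 2.
This evaluates to P = 0.05205.

P ≈ 0.0521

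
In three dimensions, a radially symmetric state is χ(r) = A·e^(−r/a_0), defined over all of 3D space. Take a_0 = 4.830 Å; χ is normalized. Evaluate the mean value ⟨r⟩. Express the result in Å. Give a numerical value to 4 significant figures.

⟨r⟩ ≈ 7.245 Å

The expectation value is the |χ|²-weighted average of r: ∫ r|χ|² 4πr² dr.
Using ∫₀^∞ rⁿ e^(−αr) dr = n!/αⁿ⁺¹, evaluating both integrals, ⟨r⟩ = 3·a_0/2.
With a_0 = 4.830, ⟨r⟩ = 7.2450.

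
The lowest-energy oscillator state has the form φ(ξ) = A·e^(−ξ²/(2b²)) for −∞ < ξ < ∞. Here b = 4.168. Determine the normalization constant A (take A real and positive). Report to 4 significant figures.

Require ∫ |φ|² dξ = 1 over the whole domain.
With ∫_{−∞}^{∞} ξ^(2m) e^(−αξ²) dξ = (2m−1)!!·√π / (2^m α^(m+1/2)), carrying out the integral gives A² · √(π)·b.
So A² = (√(π)·b)^(−1).
Plugging in b = 4.168 yields A = 0.36792.

A ≈ 0.3679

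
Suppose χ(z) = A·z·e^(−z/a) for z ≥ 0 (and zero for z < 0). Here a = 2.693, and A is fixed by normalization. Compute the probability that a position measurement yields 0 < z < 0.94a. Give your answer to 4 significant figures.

P ≈ 0.2909

P = ∫_{0}^{0.94a} |χ(z)|² dz.
Since A² = 1/(a^3/4), this is the region integral divided by the full normalization integral.
Substituting u = z/a, A² and the length scale cancel in the ratio: P = ∫_{0}^{0.94} u^2·e^(-2·u) du / ∫_{0}^{∞} u^2·e^(-2·u) du.
An antiderivative of u^2·e^(-2·u) is -(2·u^2 + 2·u + 1)·e^(-2·u)/4; evaluating from 0 to 0.94 gives 1/4 - 5809·e^(-47/25)/5000, while the full integral is 1/4.
Taking the ratio, P = 0.29088.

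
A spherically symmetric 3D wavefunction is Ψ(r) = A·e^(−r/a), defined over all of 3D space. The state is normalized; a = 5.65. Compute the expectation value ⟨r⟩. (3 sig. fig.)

The expectation value is the |Ψ|²-weighted average of r: ∫ r|Ψ|² 4πr² dr.
Using ∫₀^∞ rⁿ e^(−αr) dr = n!/αⁿ⁺¹, the ratio of the moment integral to the normalization integral gives ⟨r⟩ = 3·a/2.
With a = 5.65, ⟨r⟩ = 8.475.

⟨r⟩ ≈ 8.48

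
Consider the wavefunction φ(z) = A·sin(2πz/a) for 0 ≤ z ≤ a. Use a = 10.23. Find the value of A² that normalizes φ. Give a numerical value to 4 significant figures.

Require ∫ |φ|² dz = 1 over the whole domain.
With ∫₀^a sin²(nπz/a) dz = a/2, carrying out the integral gives A² · a/2.
Setting this equal to 1 gives A² = 1/(a/2).
With a = 10.23: A² = 0.19550 and A = 0.44216.

A^2 ≈ 0.1955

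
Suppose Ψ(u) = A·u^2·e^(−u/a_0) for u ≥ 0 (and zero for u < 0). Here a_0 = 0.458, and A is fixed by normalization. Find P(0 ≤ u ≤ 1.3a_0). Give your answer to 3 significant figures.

P ≈ 0.123

P = ∫_{0}^{1.3a_0} |Ψ(u)|² du.
With A² fixed by ∫|Ψ|² = 1, i.e. A² = (3·a_0^5/4)^(−1), substitute and integrate.
Let t = u/a_0; then A² and the length scale cancel, so P = ∫_{0}^{1.3} t^4·e^(-2·t) dt ÷ ∫_{0}^{∞} t^4·e^(-2·t) dt.
With ∫ t^4·e^(-2·t) dt = -(t^4/2 + t^3 + 3·t^2/2 + 3·t/2 + 3/4)·e^(-2·t) + C, the region integral is ≈ 0.091932 and the full one is 3/4.
This works out to P = 0.1226.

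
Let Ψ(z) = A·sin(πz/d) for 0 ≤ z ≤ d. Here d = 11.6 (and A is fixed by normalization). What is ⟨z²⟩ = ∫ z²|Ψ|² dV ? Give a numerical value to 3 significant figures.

⟨z^2⟩ ≈ 38.0

⟨z²⟩ = ∫ z^2 |Ψ|² dz over the full domain.
With ∫₀^d sin²(nπz/d) dz = d/2, since the A² factors cancel between numerator and denominator, ⟨z²⟩ = -d^2/(2·π^2) + d^2/3.
Putting d = 11.6 gives 38.04.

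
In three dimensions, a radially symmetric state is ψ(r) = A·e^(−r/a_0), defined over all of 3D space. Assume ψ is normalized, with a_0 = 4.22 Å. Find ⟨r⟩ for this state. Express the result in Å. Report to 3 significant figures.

By definition ⟨r⟩ = ∫ r |ψ(r)|² 4πr² dr.
Recall ∫₀^∞ r^m e^(−r/β) dr = m!·β^(m+1), evaluating both integrals, ⟨r⟩ = 3·a_0/2.
Putting a_0 = 4.22 gives 6.330.

⟨r⟩ ≈ 6.33 Å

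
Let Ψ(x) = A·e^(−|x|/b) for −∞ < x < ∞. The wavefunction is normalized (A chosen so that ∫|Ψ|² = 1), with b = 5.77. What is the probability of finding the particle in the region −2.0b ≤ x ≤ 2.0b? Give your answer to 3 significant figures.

P = ∫_{−2.0b}^{2.0b} |Ψ(x)|² dx.
The normalization integral ∫|Ψ|²dx over the whole domain equals b·A², and A² cancels in the ratio.
Both integrals are even about x = 0, so only the x ≥ 0 halves are needed (the factors of 2 cancel). Let u = x/b; then A² and the length scale cancel, so P = ∫_{0}^{2.0} e^(-2·u) du ÷ ∫_{0}^{∞} e^(-2·u) du.
With ∫ e^(-2·u) du = -e^(-2·u)/2 + C, the region integral is 1/2 - e^(-4)/2 and the full one is 1/2.
This works out to P = 0.9817.

P ≈ 0.982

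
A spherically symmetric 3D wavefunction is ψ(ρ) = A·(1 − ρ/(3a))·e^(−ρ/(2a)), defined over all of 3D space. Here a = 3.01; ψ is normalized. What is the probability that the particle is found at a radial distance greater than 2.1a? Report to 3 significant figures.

P ≈ 0.669

With dV = 4πρ²dρ, the probability is ∫|ψ|² dV over ρ > 2.1a.
A² is fixed by ∫₀^∞ 4πρ²|ψ|² dρ = 1, i.e. A² = (8·π·a^3/3)^(−1).
Substituting u = ρ/a, A², 4π and the length scale all cancel in the ratio: P = ∫_{2.1}^{∞} u^2·(1 - u/3)^2·e^(-u) du / ∫_{0}^{∞} u^2·(1 - u/3)^2·e^(-u) du.
Using ∫ u^2·(1 - u/3)^2·e^(-u) du = (-u^4 + 2·u^3 - 3·u^2 - 6·u - 6)·e^(-u)/9, the numerator is ≈ 0.44569 and the denominator is 2/3.
The region integral divided by the full integral gives P = 0.6685.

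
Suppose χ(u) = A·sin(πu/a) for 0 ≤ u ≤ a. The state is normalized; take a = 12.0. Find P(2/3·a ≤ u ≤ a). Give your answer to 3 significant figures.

The probability is P = ∫ |χ|² du over [2/3·a, a].
With A² fixed by ∫|χ|² = 1, i.e. A² = (a/2)^(−1), substitute and integrate.
Let t = u/a; then A² and the length scale cancel, so P = ∫_{2/3}^{1} sin(π·t)^2 dt ÷ ∫_{0}^{1} sin(π·t)^2 dt.
Using ∫ sin(π·t)^2 dt = t/2 - sin(2·π·t)/(4·π), the numerator is -√(3)/(8·π) + 1/6 and the denominator is 1/2.
Evaluating gives P = (-√(3)/4 + π/3)/π.

P ≈ 0.196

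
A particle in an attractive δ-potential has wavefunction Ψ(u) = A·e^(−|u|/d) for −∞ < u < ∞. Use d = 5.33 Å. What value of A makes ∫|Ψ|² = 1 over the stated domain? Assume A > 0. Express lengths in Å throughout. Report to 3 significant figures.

A ≈ 0.433 Å^(-1/2)

Require ∫ |Ψ|² du = 1 over the whole domain.
With Ψ = A·e^(−|u|/d), the integral evaluates to A²·[d].
Plugging in d = 5.33 yields A = 0.4331.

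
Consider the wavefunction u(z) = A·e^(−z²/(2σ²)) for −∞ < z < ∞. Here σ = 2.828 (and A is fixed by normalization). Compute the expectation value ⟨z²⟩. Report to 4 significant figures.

⟨z^2⟩ ≈ 3.999

By definition ⟨z²⟩ = ∫ z^2 |u(z)|² dz.
The ratio of the moment integral to the normalization integral gives ⟨z²⟩ = σ^2/2.
Putting σ = 2.828 gives 3.9988.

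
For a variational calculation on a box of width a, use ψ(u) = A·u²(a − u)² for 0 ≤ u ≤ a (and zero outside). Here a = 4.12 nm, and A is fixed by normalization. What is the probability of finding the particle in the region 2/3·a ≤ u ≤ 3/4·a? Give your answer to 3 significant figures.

P = ∫_{2/3·a}^{3/4·a} |ψ(u)|² du.
The normalization integral ∫|ψ|²du over the whole domain equals a^9/630·A², and A² cancels in the ratio.
Substituting t = u/a, A² and the length scale cancel in the ratio: P = ∫_{2/3}^{3/4} t^4·(1 - t)^4 dt / ∫_{0}^{1} t^4·(1 - t)^4 dt.
Using ∫ t^4·(1 - t)^4 dt = t^5·(70·t^4 - 315·t^3 + 540·t^2 - 420·t + 126)/630, the numerator is ≈ 0.00015225 and the denominator is 1/630.
Evaluating gives P = 0.09592.

P ≈ 0.0959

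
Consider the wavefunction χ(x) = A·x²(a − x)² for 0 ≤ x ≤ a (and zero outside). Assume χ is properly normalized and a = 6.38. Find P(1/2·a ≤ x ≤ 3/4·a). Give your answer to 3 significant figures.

P ≈ 0.451

|χ|² is the probability density, so P = ∫_{1/2·a}^{3/4·a} |χ|² dx.
Since A² = 1/(a^9/630), this is the region integral divided by the full normalization integral.
Let u = x/a; then A² and the length scale cancel, so P = ∫_{1/2}^{3/4} u^4·(1 - u)^4 du ÷ ∫_{0}^{1} u^4·(1 - u)^4 du.
Using ∫ u^4·(1 - u)^4 du = u^5·(70·u^4 - 315·u^3 + 540·u^2 - 420·u + 126)/630, the numerator is ≈ 0.00071599 and the denominator is 1/630.
Taking the ratio, P = 0.4511.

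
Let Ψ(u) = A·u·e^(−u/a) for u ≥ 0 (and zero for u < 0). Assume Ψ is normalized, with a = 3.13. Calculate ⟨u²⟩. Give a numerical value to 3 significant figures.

By definition ⟨u²⟩ = ∫ u^2 |Ψ(u)|² du.
The ratio of the moment integral to the normalization integral gives ⟨u²⟩ = 3·a^2.
With a = 3.13, ⟨u^2⟩ = 29.39.

⟨u^2⟩ ≈ 29.4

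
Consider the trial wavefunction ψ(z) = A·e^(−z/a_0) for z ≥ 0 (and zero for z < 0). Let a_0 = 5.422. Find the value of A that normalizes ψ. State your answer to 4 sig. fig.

A ≈ 0.6073

We need A² ∫|f|² dz = 1, taking the integral from 0 to ∞.
The integral (without the A² prefactor) comes out to a_0/2.
Substituting a_0 = 5.422 gives A² = 0.36887, so A = 0.60734.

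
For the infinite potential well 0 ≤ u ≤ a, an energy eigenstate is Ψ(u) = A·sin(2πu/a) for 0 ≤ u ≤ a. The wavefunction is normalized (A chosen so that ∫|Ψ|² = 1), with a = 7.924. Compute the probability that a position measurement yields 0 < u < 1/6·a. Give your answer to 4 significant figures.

P ≈ 0.09775

P = ∫_{0}^{1/6·a} |Ψ(u)|² du.
With A² fixed by ∫|Ψ|² = 1, i.e. A² = (a/2)^(−1), substitute and integrate.
In terms of t = u/a (A² and the length scale cancel between numerator and denominator), P = [∫_{0}^{1/6} sin(2·π·t)^2 dt] / [∫_{0}^{1} sin(2·π·t)^2 dt].
An antiderivative of sin(2·π·t)^2 is t/2 - sin(4·π·t)/(8·π); evaluating from 0 to 1/6 gives -√(3)/(16·π) + 1/12, while the full integral is 1/2.
Evaluating gives P = (-√(3)/8 + π/6)/π.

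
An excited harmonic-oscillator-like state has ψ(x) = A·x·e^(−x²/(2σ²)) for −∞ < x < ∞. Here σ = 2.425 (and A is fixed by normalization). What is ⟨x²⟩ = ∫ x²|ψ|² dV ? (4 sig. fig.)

⟨x²⟩ = ∫ x^2 |ψ|² dx over the full domain.
Since the A² factors cancel between numerator and denominator, ⟨x²⟩ = 3·σ^2/2.
Putting σ = 2.425 gives 8.8209.

⟨x^2⟩ ≈ 8.821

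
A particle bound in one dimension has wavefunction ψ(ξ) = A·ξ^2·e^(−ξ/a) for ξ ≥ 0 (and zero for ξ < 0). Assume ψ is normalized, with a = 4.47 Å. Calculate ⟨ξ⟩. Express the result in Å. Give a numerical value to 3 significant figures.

The expectation value is the |ψ|²-weighted average of ξ: ∫ ξ|ψ|² dξ.
Evaluating both integrals, ⟨ξ⟩ = 5·a/2.
Putting a = 4.47 gives 11.18.

⟨ξ⟩ ≈ 11.2 Å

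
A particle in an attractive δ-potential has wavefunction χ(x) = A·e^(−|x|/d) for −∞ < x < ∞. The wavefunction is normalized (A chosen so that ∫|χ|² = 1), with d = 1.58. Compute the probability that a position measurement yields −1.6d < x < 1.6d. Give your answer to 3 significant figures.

The probability is P = ∫ |χ|² dx over [−1.6d, 1.6d].
The normalization integral ∫|χ|²dx over the whole domain equals d·A², and A² cancels in the ratio.
By symmetry take twice the x ≥ 0 contribution in numerator and denominator; the 2's cancel. In terms of u = x/d (A² and the length scale cancel between numerator and denominator), P = [∫_{0}^{1.6} e^(-2·u) du] / [∫_{0}^{∞} e^(-2·u) du].
Using ∫ e^(-2·u) du = -e^(-2·u)/2, the numerator is 1/2 - e^(-16/5)/2 and the denominator is 1/2.
Evaluating gives P = 0.9592.

P ≈ 0.959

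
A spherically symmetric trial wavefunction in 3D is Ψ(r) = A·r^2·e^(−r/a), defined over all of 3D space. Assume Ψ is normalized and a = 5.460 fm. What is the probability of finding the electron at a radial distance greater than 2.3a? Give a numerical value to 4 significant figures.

P ≈ 0.8180

With dV = 4πr²dr, the probability is ∫|Ψ|² dV over r > 2.3a.
Normalization gives A² = 1/(45·π·a^7/2).
In terms of u = r/a (A², 4π and the length scale all cancel between numerator and denominator), P = [∫_{2.3}^{∞} u^6·e^(-2·u) du] / [∫_{0}^{∞} u^6·e^(-2·u) du].
With ∫ u^6·e^(-2·u) du = -(4·u^6 + 12·u^5 + 30·u^4 + 60·u^3 + 90·u^2 + 90·u + 45)·e^(-2·u)/8 + C, the region integral is ≈ 4.60141 and the full one is 45/8.
This evaluates to P = 0.81803.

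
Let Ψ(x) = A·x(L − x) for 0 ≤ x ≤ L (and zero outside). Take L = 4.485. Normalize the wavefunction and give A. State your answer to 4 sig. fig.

Normalization requires ∫|Ψ|² dx = 1, integrated from 0 to L.
Expanding the polynomial and integrating term by term, ∫|Ψ|² dx = A²·(L^5/30).
So A² = (L^5/30)^(−1).
With L = 4.485: A² = 0.016531 and A = 0.12857.

A ≈ 0.1286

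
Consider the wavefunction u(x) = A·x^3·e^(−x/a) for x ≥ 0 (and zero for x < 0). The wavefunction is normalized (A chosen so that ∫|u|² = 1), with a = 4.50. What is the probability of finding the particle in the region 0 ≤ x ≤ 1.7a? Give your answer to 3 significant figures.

|u|² is the probability density, so P = ∫_{0}^{1.7a} |u|² dx.
The normalization integral ∫|u|²dx over the whole domain equals 45·a^7/8·A², and A² cancels in the ratio.
Substituting t = x/a, A² and the length scale cancel in the ratio: P = ∫_{0}^{1.7} t^6·e^(-2·t) dt / ∫_{0}^{∞} t^6·e^(-2·t) dt.
An antiderivative of t^6·e^(-2·t) is -(4·t^6 + 12·t^5 + 30·t^4 + 60·t^3 + 90·t^2 + 90·t + 45)·e^(-2·t)/8; evaluating from 0 to 1.7 gives ≈ 0.32542, while the full integral is 45/8.
Evaluating gives P = 0.05785.

P ≈ 0.0579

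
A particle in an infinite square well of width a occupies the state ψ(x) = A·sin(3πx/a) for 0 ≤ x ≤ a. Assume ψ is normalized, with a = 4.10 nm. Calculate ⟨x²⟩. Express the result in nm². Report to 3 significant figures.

⟨x²⟩ = ∫ x^2 |ψ|² dx over the full domain.
Evaluating both integrals, ⟨x²⟩ = -a^2/(18·π^2) + a^2/3.
Putting a = 4.10 gives 5.509.

⟨x^2⟩ ≈ 5.51 nm^2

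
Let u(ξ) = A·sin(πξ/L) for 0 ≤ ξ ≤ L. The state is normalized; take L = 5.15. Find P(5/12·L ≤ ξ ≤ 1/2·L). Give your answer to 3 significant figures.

|u|² is the probability density, so P = ∫_{5/12·L}^{1/2·L} |u|² dξ.
With A² fixed by ∫|u|² = 1, i.e. A² = (L/2)^(−1), substitute and integrate.
Let t = ξ/L; then A² and the length scale cancel, so P = ∫_{5/12}^{1/2} sin(π·t)^2 dt ÷ ∫_{0}^{1} sin(π·t)^2 dt.
With ∫ sin(π·t)^2 dt = t/2 - sin(2·π·t)/(4·π) + C, the region integral is 1/(8·π) + 1/24 and the full one is 1/2.
The result is P = (3 + π)/(12·π).

P ≈ 0.163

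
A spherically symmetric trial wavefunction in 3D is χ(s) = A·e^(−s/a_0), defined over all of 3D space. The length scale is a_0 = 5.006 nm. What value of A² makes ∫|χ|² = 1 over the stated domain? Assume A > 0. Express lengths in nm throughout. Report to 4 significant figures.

Normalization requires ∫|χ|² 4πs² ds = 1, integrated from 0 to ∞.
(Spherical symmetry: dV = 4πs² ds.)
Using ∫₀^∞ sⁿ e^(−αs) ds = n!/αⁿ⁺¹, with χ = A·e^(−s/a_0), the integral evaluates to A²·[π·a_0^3].
So A² = (π·a_0^3)^(−1).
With a_0 = 5.006: A² = 0.0025373 and A = 0.050372.

A^2 ≈ 0.002537 nm^(-3)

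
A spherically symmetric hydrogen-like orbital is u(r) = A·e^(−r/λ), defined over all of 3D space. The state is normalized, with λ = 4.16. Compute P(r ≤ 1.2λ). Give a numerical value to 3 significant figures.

P ≈ 0.430

Integrate the radial probability density 4πr²|u|² over r ≤ 1.2λ.
Normalization gives A² = 1/(π·λ^3).
In terms of t = r/λ (A², 4π and the length scale all cancel between numerator and denominator), P = [∫_{0}^{1.2} t^2·e^(-2·t) dt] / [∫_{0}^{∞} t^2·e^(-2·t) dt].
An antiderivative of t^2·e^(-2·t) is -(2·t^2 + 2·t + 1)·e^(-2·t)/4; evaluating from 0 to 1.2 gives 1/4 - 157·e^(-12/5)/100, while the full integral is 1/4.
Taking the ratio yields P = 0.4303.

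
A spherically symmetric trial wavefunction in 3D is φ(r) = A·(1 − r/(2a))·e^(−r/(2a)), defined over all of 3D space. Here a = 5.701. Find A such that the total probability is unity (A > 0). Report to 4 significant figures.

A ≈ 0.01465

The normalization condition is ∫|φ|² 4πr² dr = 1 from 0 to ∞.
The angular integral contributes 4π, leaving ∫₀^∞ r²|φ|² dr.
With φ = A·(1 − r/(2a))·e^(−r/(2a)), the integral evaluates to A²·[8·π·a^3].
Plugging in a = 5.701 yields A = 0.014654.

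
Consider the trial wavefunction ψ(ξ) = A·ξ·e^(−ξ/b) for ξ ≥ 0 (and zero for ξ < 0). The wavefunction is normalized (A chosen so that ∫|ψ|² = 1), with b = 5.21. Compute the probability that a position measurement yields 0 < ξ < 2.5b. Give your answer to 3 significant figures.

P ≈ 0.875

P = ∫_{0}^{2.5b} |ψ(ξ)|² dξ.
With A² fixed by ∫|ψ|² = 1, i.e. A² = (b^3/4)^(−1), substitute and integrate.
In terms of u = ξ/b (A² and the length scale cancel between numerator and denominator), P = [∫_{0}^{2.5} u^2·e^(-2·u) du] / [∫_{0}^{∞} u^2·e^(-2·u) du].
Using ∫ u^2·e^(-2·u) du = -(2·u^2 + 2·u + 1)·e^(-2·u)/4, the numerator is 1/4 - 37·e^(-5)/8 and the denominator is 1/4.
Evaluating gives P = 0.8753.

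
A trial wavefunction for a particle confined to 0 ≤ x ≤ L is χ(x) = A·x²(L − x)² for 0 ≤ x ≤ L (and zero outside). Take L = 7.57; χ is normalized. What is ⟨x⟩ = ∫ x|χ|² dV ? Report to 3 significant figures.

By definition ⟨x⟩ = ∫ x |χ(x)|² dx.
Evaluating both integrals, ⟨x⟩ = L/2.
Putting L = 7.57 gives 3.785.

⟨x⟩ ≈ 3.79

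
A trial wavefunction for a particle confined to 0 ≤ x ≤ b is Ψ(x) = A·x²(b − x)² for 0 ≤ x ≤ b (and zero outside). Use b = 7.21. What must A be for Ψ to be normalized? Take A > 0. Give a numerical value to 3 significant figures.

A ≈ 0.00346

We need A² ∫|f|² dx = 1, taking the integral from 0 to b.
Expanding the polynomial and integrating term by term, with Ψ = A·x²(b − x)², the integral evaluates to A²·[b^9/630].
Setting this equal to 1 gives A² = 1/(b^9/630).
With b = 7.21: A² = 0.00001197 and A = 0.003459.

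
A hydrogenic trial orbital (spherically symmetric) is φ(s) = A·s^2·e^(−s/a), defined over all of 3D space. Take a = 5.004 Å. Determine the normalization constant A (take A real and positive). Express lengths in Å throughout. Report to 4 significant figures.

The normalization condition is ∫|φ|² 4πs² ds = 1 from 0 to ∞.
The angular integral contributes 4π, leaving ∫₀^∞ s²|φ|² ds.
Using ∫₀^∞ sⁿ e^(−αs) ds = n!/αⁿ⁺¹, the integral (without the A² prefactor) comes out to 45·π·a^7/2.
Setting this equal to 1 gives A² = 1/(45·π·a^7/2).
Substituting a = 5.004 gives A² = 1.8007E-7, so A = 0.00042435.

A ≈ 0.0004243 Å^(-7/2)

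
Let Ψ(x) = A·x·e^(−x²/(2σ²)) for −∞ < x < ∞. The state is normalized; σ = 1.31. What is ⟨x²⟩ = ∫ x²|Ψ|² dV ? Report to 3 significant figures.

⟨x^2⟩ ≈ 2.57

The expectation value is the |Ψ|²-weighted average of x^2: ∫ x^2|Ψ|² dx.
Differentiating ∫e^(−αx²) dx = √(π/α) under α to get the higher moments, evaluating both integrals, ⟨x²⟩ = 3·σ^2/2.
With σ = 1.31, ⟨x^2⟩ = 2.574.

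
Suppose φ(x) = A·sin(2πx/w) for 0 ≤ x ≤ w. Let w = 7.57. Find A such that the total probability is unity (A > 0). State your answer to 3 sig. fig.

A ≈ 0.514

Normalization requires ∫|φ|² dx = 1, integrated from 0 to w.
Carrying out the integral gives A² · w/2.
Setting this equal to 1 gives A² = 1/(w/2).
Substituting w = 7.57 gives A² = 0.2642, so A = 0.5140.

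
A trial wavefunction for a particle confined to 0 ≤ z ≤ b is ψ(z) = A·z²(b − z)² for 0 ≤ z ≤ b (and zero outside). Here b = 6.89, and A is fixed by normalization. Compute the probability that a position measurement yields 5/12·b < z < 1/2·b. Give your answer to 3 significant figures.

P ≈ 0.198

The probability is P = ∫ |ψ|² dz over [5/12·b, 1/2·b].
Since A² = 1/(b^9/630), this is the region integral divided by the full normalization integral.
Let u = z/b; then A² and the length scale cancel, so P = ∫_{5/12}^{1/2} u^4·(1 - u)^4 du ÷ ∫_{0}^{1} u^4·(1 - u)^4 du.
An antiderivative of u^4·(1 - u)^4 is u^5·(70·u^4 - 315·u^3 + 540·u^2 - 420·u + 126)/630; evaluating from 5/12 to 1/2 gives ≈ 0.00031376, while the full integral is 1/630.
The result is P = 0.1977.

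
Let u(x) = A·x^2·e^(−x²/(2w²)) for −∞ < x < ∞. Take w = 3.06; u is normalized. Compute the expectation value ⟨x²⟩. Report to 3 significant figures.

⟨x²⟩ = ∫ x^2 |u|² dx over the full domain.
Using the Gaussian integral ∫_{−∞}^{∞} e^(−αx²) dx = √(π/α), evaluating both integrals, ⟨x²⟩ = 5·w^2/2.
Putting w = 3.06 gives 23.41.

⟨x^2⟩ ≈ 23.4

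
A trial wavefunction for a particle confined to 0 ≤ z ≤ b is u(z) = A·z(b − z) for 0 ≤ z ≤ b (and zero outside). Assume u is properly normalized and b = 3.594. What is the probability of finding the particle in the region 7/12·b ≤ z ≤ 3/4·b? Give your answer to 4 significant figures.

P ≈ 0.2431

|u|² is the probability density, so P = ∫_{7/12·b}^{3/4·b} |u|² dz.
Since A² = 1/(b^5/30), this is the region integral divided by the full normalization integral.
Let t = z/b; then A² and the length scale cancel, so P = ∫_{7/12}^{3/4} t^2·(1 - t)^2 dt ÷ ∫_{0}^{1} t^2·(1 - t)^2 dt.
With ∫ t^2·(1 - t)^2 dt = t^3·(6·t^2 - 15·t + 10)/30 + C, the region integral is ≈ 0.00810346 and the full one is 1/30.
Taking the ratio, P = 0.24310.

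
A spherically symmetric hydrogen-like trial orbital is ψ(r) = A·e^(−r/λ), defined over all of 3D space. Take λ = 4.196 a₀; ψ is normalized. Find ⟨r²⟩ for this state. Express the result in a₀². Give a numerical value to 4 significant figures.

The expectation value is the |ψ|²-weighted average of r^2: ∫ r^2|ψ|² 4πr² dr.
Recall ∫₀^∞ r^m e^(−r/β) dr = m!·β^(m+1), evaluating both integrals, ⟨r²⟩ = 3·λ^2.
Putting λ = 4.196 gives 52.819.

⟨r^2⟩ ≈ 52.82 a₀^2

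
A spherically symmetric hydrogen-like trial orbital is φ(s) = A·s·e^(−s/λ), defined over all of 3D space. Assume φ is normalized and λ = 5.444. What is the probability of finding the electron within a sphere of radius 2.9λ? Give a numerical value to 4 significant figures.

P ≈ 0.6873

With dV = 4πs²ds, the probability is ∫|φ|² dV over s ≤ 2.9λ.
Normalization gives A² = 1/(3·π·λ^5).
Let u = s/λ; then A², 4π and the length scale all cancel, so P = ∫_{0}^{2.9} u^4·e^(-2·u) du ÷ ∫_{0}^{∞} u^4·e^(-2·u) du.
Using ∫ u^4·e^(-2·u) du = -(u^4/2 + u^3 + 3·u^2/2 + 3·u/2 + 3/4)·e^(-2·u), the numerator is ≈ 0.515461 and the denominator is 3/4.
Taking the ratio yields P = 0.68728.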